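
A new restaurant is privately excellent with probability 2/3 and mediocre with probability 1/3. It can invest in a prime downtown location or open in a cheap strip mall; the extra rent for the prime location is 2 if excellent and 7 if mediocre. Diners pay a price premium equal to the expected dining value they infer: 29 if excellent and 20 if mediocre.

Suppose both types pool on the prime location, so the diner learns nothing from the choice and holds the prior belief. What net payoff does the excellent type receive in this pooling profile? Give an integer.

24

Pooled price premium = 2/3·29 + 1/3·20 = 26.
excellent pays cost 2 for the prime location, so net payoff = 26 − 2 = 24.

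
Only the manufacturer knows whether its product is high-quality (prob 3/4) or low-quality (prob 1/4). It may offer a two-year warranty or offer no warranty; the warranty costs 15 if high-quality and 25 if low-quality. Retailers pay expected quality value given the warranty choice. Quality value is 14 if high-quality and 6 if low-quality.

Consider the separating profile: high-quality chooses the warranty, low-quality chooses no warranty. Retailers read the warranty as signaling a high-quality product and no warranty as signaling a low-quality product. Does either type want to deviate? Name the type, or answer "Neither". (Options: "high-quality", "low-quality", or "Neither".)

The warranty pays 14; no warranty pays 6.
high-quality: assigned the warranty, nets 14 − 15 = -1; deviating to no warranty nets 6.
low-quality: assigned no warranty, nets 6; deviating to the warranty nets 14 − 25 = -11.
The high-quality type gains 7 by deviating.

high-quality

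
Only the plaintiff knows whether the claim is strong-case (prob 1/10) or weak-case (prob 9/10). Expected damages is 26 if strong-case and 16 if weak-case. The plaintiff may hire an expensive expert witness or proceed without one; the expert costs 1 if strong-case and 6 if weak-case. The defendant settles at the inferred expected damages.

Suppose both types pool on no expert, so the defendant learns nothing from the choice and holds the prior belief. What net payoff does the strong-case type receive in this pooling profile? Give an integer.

Pooled settlement = 1/10·26 + 9/10·16 = 17.
strong-case pays no cost for no expert, so net payoff = 17.

17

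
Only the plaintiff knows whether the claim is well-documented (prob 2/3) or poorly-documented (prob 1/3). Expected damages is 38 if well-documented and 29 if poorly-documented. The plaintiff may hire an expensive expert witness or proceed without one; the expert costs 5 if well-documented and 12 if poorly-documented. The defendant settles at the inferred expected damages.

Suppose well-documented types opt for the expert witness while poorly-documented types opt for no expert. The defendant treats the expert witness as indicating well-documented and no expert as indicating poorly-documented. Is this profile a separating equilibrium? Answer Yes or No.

Under these beliefs, the expert witness earns settlement 38 and no expert earns settlement 29.
well-documented: the expert witness nets 38 − 5 = 33; no expert nets 29. well-documented prefers the expert witness.
poorly-documented: the expert witness nets 38 − 12 = 26; no expert nets 29. poorly-documented prefers no expert.
Neither type deviates, so the separating profile is an equilibrium.

Yes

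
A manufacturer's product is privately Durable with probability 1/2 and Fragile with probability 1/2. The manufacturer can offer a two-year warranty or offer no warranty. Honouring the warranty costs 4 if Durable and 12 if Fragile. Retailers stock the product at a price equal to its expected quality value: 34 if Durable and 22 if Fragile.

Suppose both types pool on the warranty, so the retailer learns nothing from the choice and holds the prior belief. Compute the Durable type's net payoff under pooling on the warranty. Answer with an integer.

Pooled price = 1/2·34 + 1/2·22 = 28.
Durable pays cost 4 for the warranty, so net payoff = 28 − 4 = 24.

24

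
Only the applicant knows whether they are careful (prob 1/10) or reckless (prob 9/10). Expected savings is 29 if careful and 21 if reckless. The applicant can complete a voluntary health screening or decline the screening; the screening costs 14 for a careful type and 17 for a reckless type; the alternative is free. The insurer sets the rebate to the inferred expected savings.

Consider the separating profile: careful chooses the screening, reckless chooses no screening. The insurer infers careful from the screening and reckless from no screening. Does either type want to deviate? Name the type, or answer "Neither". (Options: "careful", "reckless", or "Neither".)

careful

The screening pays 29; no screening pays 21.
careful: assigned the screening, nets 29 − 14 = 15; deviating to no screening nets 21.
reckless: assigned no screening, nets 21; deviating to the screening nets 29 − 17 = 12.
The careful type gains 6 by deviating.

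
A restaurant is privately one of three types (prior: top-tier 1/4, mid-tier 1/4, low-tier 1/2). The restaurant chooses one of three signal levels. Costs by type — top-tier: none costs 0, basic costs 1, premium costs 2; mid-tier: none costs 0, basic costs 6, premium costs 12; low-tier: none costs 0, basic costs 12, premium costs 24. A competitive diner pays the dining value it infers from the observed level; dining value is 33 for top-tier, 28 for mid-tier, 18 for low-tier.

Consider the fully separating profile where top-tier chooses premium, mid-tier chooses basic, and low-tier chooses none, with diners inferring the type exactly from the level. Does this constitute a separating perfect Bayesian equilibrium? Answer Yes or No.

Separating price premiums: premium → 33, basic → 28, none → 18.
top-tier (assigned premium): none: 18 − 0 = 18; basic: 28 − 1 = 27; premium: 33 − 2 = 31. top-tier stays.
mid-tier (assigned basic): none: 18 − 0 = 18; basic: 28 − 6 = 22; premium: 33 − 12 = 21. mid-tier stays.
low-tier (assigned none): none: 18 − 0 = 18; basic: 28 − 12 = 16; premium: 33 − 24 = 9. low-tier stays.
Every type prefers its assigned level; separation holds.

Yes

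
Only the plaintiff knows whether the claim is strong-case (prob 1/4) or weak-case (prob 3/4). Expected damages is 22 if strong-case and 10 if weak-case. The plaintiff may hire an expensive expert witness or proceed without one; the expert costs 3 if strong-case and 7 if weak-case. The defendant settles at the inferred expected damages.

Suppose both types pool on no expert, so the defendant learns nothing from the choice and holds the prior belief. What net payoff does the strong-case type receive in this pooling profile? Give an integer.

Pooled settlement = 1/4·22 + 3/4·10 = 13.
strong-case pays no cost for no expert, so net payoff = 13.

13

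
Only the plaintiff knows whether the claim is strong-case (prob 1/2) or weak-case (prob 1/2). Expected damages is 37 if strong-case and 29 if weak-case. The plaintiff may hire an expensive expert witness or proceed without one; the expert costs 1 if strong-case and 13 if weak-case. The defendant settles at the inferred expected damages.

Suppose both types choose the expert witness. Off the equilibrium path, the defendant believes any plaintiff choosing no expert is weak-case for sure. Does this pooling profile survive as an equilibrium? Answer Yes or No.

No

On path, the defendant holds the prior and pays 1/2·37 + 1/2·29 = 33. Off path (no expert), believing weak-case, it pays 29.
strong-case: the expert witness nets 33 − 1 = 32; no expert nets 29. strong-case stays.
weak-case: the expert witness nets 33 − 13 = 20; no expert nets 29. weak-case would deviate.
A type deviates, so pooling fails.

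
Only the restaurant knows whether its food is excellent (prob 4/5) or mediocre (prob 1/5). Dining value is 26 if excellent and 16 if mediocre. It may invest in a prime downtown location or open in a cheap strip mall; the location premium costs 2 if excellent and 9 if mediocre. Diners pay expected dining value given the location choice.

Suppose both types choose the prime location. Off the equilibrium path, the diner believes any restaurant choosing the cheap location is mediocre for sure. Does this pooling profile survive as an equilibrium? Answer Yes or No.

No

On path, the diner holds the prior and pays 4/5·26 + 1/5·16 = 24. Off path (the cheap location), believing mediocre, it pays 16.
excellent: the prime location nets 24 − 2 = 22; the cheap location nets 16. excellent stays.
mediocre: the prime location nets 24 − 9 = 15; the cheap location nets 16. mediocre would deviate.
A type deviates, so pooling fails.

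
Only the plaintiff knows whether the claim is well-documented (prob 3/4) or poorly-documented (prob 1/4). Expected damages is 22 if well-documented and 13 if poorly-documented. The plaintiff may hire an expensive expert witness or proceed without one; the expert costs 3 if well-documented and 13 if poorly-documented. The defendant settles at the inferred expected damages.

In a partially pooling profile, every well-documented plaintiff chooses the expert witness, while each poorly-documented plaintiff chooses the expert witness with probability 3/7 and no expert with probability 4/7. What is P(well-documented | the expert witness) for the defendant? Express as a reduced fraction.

7/8

P(the expert witness) = (3/4)·1 + (1/4)·(3/7) = 6/7.
By Bayes' rule, P(well-documented | the expert witness) = (3/4) / (6/7) = 7/8.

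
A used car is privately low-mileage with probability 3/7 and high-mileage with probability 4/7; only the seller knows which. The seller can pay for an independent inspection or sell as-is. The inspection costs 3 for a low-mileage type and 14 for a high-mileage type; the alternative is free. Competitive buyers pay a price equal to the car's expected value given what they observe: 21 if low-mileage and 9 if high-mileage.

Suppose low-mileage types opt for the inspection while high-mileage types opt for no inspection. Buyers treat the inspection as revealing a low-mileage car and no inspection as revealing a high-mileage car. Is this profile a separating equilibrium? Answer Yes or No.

Yes

Under these beliefs, the inspection earns price 21 and no inspection earns price 9.
low-mileage: the inspection nets 21 − 3 = 18; no inspection nets 9. low-mileage prefers the inspection.
high-mileage: the inspection nets 21 − 14 = 7; no inspection nets 9. high-mileage prefers no inspection.
Neither type deviates, so the separating profile is an equilibrium.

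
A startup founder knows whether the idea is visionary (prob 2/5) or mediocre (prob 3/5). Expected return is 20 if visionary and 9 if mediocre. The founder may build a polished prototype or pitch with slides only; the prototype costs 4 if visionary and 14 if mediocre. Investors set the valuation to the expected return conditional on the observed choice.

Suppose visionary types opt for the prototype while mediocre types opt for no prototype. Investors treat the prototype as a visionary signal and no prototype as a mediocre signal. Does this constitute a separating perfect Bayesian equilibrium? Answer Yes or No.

Yes

Under these beliefs, the prototype earns valuation 20 and no prototype earns valuation 9.
visionary: the prototype nets 20 − 4 = 16; no prototype nets 9. visionary prefers the prototype.
mediocre: the prototype nets 20 − 14 = 6; no prototype nets 9. mediocre prefers no prototype.
Neither type deviates, so the separating profile is an equilibrium.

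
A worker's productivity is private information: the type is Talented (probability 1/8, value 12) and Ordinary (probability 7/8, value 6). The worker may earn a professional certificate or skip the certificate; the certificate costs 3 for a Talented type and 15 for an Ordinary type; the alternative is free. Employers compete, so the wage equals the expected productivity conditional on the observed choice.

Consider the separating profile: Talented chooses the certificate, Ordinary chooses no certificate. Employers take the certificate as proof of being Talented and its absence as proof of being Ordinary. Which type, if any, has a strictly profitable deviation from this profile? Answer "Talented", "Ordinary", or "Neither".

The certificate pays 12; no certificate pays 6.
Talented: assigned the certificate, nets 12 − 3 = 9; deviating to no certificate nets 6.
Ordinary: assigned no certificate, nets 6; deviating to the certificate nets 12 − 15 = -3.
Both types strictly prefer their assigned action; no profitable deviation.

Neither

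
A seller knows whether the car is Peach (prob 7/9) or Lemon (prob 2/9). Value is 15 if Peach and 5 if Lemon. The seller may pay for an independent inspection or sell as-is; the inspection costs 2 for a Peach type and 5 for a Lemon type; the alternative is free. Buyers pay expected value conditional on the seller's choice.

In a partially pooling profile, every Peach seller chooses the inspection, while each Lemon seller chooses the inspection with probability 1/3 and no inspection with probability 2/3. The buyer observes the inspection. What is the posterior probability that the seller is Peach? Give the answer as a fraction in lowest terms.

P(the inspection) = (7/9)·1 + (2/9)·(1/3) = 23/27.
By Bayes' rule, P(Peach | the inspection) = (7/9) / (23/27) = 21/23.

21/23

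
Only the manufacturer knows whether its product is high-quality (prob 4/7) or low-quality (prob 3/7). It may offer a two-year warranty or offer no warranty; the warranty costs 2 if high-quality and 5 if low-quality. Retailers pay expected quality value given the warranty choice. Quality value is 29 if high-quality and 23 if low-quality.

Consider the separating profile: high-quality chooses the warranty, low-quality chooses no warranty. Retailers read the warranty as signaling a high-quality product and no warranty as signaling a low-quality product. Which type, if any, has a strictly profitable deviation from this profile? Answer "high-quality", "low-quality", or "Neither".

low-quality

The warranty pays 29; no warranty pays 23.
high-quality: assigned the warranty, nets 29 − 2 = 27; deviating to no warranty nets 23.
low-quality: assigned no warranty, nets 23; deviating to the warranty nets 29 − 5 = 24.
The low-quality type gains 1 by deviating.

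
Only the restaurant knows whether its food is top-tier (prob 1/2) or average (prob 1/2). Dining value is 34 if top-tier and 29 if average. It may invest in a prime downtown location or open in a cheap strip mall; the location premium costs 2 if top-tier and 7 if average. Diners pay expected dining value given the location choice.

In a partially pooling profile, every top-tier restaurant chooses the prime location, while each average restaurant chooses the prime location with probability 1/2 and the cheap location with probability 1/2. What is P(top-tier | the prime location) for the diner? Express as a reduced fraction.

P(the prime location) = (1/2)·1 + (1/2)·(1/2) = 3/4.
By Bayes' rule, P(top-tier | the prime location) = (1/2) / (3/4) = 2/3.

2/3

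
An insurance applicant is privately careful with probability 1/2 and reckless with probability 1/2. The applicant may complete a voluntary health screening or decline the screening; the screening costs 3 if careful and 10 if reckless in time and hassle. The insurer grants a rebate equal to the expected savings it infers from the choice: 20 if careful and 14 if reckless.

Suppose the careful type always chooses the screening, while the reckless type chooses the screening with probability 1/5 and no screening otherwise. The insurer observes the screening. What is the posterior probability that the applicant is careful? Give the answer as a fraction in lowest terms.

P(the screening) = (1/2)·1 + (1/2)·(1/5) = 3/5.
By Bayes' rule, P(careful | the screening) = (1/2) / (3/5) = 5/6.

5/6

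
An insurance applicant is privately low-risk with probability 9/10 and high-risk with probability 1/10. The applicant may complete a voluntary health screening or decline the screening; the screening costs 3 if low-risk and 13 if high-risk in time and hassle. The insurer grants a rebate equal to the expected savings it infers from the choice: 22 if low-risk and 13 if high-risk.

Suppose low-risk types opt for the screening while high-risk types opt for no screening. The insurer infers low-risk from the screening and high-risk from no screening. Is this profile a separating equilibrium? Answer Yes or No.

Under these beliefs, the screening earns rebate 22 and no screening earns rebate 13.
low-risk: the screening nets 22 − 3 = 19; no screening nets 13. low-risk prefers the screening.
high-risk: the screening nets 22 − 13 = 9; no screening nets 13. high-risk prefers no screening.
Neither type deviates, so the separating profile is an equilibrium.

Yes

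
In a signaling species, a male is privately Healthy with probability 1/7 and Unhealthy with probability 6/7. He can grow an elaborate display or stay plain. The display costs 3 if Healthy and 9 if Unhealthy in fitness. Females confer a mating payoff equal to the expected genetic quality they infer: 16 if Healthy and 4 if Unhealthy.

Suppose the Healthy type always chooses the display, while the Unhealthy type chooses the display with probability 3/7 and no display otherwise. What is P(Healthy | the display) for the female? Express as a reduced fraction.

P(the display) = (1/7)·1 + (6/7)·(3/7) = 25/49.
By Bayes' rule, P(Healthy | the display) = (1/7) / (25/49) = 7/25.

7/25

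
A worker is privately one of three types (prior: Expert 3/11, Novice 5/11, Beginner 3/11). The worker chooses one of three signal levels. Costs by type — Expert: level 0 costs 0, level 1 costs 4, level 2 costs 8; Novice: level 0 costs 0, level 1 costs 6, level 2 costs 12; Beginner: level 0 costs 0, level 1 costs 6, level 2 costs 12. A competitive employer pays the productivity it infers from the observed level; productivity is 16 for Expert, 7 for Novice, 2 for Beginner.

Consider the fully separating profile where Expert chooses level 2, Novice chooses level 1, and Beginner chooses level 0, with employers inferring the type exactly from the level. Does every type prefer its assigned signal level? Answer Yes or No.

No

Separating wages: level 2 → 16, level 1 → 7, level 0 → 2.
Expert (assigned level 2): level 0: 2 − 0 = 2; level 1: 7 − 4 = 3; level 2: 16 − 8 = 8. Expert stays.
Novice (assigned level 1): level 0: 2 − 0 = 2; level 1: 7 − 6 = 1; level 2: 16 − 12 = 4. Novice prefers level 2.
Beginner (assigned level 0): level 0: 2 − 0 = 2; level 1: 7 − 6 = 1; level 2: 16 − 12 = 4. Beginner prefers level 2.
At least one type deviates; the separating profile fails.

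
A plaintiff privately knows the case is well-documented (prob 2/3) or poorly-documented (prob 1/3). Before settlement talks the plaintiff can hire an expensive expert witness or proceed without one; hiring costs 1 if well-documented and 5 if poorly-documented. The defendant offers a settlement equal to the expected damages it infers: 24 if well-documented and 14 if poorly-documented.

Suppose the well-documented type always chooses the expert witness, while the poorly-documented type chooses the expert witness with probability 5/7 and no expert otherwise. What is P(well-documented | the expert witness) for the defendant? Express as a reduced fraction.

P(the expert witness) = (2/3)·1 + (1/3)·(5/7) = 19/21.
By Bayes' rule, P(well-documented | the expert witness) = (2/3) / (19/21) = 14/19.

14/19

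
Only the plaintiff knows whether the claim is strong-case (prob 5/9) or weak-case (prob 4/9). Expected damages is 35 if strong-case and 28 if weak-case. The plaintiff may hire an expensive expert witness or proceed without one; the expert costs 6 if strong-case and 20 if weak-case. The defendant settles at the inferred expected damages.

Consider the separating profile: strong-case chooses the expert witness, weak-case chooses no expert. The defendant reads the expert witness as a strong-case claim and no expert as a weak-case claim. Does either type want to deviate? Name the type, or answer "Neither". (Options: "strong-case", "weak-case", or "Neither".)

The expert witness pays 35; no expert pays 28.
strong-case: assigned the expert witness, nets 35 − 6 = 29; deviating to no expert nets 28.
weak-case: assigned no expert, nets 28; deviating to the expert witness nets 35 − 20 = 15.
Both types strictly prefer their assigned action; no profitable deviation.

Neither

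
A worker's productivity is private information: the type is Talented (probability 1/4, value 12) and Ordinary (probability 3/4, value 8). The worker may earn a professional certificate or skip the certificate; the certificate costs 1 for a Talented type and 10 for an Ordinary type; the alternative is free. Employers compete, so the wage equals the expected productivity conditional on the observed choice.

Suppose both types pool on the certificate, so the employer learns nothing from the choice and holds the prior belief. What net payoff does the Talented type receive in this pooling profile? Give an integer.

8

Pooled wage = 1/4·12 + 3/4·8 = 9.
Talented pays cost 1 for the certificate, so net payoff = 9 − 1 = 8.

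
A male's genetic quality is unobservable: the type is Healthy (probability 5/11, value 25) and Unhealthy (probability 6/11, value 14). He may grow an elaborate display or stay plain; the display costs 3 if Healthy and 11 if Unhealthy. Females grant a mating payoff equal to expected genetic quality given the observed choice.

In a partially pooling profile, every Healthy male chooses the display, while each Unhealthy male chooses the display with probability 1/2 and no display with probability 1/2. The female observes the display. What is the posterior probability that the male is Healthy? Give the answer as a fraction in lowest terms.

5/8

P(the display) = (5/11)·1 + (6/11)·(1/2) = 8/11.
By Bayes' rule, P(Healthy | the display) = (5/11) / (8/11) = 5/8.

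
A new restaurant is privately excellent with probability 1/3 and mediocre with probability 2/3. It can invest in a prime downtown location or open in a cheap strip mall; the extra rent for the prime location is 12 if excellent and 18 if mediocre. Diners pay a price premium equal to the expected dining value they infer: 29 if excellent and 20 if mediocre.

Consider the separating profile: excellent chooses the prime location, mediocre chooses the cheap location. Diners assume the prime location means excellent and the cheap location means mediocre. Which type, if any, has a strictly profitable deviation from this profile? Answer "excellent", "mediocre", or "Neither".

excellent

The prime location pays 29; the cheap location pays 20.
excellent: assigned the prime location, nets 29 − 12 = 17; deviating to the cheap location nets 20.
mediocre: assigned the cheap location, nets 20; deviating to the prime location nets 29 − 18 = 11.
The excellent type gains 3 by deviating.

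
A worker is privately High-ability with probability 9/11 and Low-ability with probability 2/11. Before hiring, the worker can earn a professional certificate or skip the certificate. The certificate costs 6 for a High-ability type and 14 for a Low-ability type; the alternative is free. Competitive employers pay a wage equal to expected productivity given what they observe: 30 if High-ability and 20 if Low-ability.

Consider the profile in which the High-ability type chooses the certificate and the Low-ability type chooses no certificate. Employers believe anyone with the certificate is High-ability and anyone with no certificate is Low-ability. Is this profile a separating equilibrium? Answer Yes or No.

Yes

Under these beliefs, the certificate earns wage 30 and no certificate earns wage 20.
High-ability: the certificate nets 30 − 6 = 24; no certificate nets 20. High-ability prefers the certificate.
Low-ability: the certificate nets 30 − 14 = 16; no certificate nets 20. Low-ability prefers no certificate.
Neither type deviates, so the separating profile is an equilibrium.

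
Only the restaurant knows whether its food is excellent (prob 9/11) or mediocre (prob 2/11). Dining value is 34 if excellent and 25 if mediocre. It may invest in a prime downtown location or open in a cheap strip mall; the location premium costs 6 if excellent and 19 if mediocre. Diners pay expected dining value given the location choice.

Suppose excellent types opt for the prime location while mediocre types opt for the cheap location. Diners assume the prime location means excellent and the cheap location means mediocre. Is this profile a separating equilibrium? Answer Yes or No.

Yes

Under these beliefs, the prime location earns price premium 34 and the cheap location earns price premium 25.
excellent: the prime location nets 34 − 6 = 28; the cheap location nets 25. excellent prefers the prime location.
mediocre: the prime location nets 34 − 19 = 15; the cheap location nets 25. mediocre prefers the cheap location.
Neither type deviates, so the separating profile is an equilibrium.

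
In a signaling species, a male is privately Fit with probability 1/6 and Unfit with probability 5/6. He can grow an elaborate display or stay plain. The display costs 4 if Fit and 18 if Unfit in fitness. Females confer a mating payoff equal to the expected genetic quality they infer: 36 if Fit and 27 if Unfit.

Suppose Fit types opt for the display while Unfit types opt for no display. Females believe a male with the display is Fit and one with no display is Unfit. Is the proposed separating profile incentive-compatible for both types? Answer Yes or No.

Under these beliefs, the display earns mating payoff 36 and no display earns mating payoff 27.
Fit: the display nets 36 − 4 = 32; no display nets 27. Fit prefers the display.
Unfit: the display nets 36 − 18 = 18; no display nets 27. Unfit prefers no display.
Neither type deviates, so the separating profile is an equilibrium.

Yes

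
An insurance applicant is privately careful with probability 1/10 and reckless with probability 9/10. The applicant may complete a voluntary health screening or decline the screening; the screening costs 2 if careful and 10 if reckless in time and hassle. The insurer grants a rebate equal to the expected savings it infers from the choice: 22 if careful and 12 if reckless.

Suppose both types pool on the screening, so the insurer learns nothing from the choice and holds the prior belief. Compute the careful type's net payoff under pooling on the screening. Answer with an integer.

11

Pooled rebate = 1/10·22 + 9/10·12 = 13.
careful pays cost 2 for the screening, so net payoff = 13 − 2 = 11.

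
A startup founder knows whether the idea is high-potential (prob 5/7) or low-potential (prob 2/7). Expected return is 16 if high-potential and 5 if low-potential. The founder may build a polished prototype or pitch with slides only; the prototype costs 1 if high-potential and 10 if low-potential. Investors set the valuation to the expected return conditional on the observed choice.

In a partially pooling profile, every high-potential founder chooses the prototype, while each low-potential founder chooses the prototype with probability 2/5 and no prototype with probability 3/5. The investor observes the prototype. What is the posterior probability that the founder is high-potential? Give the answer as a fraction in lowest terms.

P(the prototype) = (5/7)·1 + (2/7)·(2/5) = 29/35.
By Bayes' rule, P(high-potential | the prototype) = (5/7) / (29/35) = 25/29.

25/29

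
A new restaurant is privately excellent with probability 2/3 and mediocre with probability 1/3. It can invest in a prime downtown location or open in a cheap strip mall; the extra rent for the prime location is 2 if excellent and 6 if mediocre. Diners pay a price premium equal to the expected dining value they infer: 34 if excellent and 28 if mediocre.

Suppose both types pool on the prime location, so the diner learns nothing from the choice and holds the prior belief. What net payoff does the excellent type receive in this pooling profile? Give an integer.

30

Pooled price premium = 2/3·34 + 1/3·28 = 32.
excellent pays cost 2 for the prime location, so net payoff = 32 − 2 = 30.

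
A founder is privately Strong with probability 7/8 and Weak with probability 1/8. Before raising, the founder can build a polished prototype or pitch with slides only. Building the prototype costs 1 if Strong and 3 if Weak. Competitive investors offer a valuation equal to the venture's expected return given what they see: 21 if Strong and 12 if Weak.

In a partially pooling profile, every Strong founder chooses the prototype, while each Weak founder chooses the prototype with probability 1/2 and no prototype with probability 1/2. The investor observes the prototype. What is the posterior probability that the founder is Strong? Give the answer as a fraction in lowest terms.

P(the prototype) = (7/8)·1 + (1/8)·(1/2) = 15/16.
By Bayes' rule, P(Strong | the prototype) = (7/8) / (15/16) = 14/15.

14/15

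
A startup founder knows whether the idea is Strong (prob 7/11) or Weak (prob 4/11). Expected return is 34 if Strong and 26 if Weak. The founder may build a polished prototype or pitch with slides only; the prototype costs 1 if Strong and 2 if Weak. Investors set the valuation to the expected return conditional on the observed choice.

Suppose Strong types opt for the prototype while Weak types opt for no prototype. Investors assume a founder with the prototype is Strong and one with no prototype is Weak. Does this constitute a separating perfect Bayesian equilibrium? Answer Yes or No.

No

Under these beliefs, the prototype earns valuation 34 and no prototype earns valuation 26.
Strong: the prototype nets 34 − 1 = 33; no prototype nets 26. Strong prefers the prototype.
Weak: the prototype nets 34 − 2 = 32; no prototype nets 26. Weak would deviate to the prototype.
Weak has a profitable deviation, so the profile is not an equilibrium.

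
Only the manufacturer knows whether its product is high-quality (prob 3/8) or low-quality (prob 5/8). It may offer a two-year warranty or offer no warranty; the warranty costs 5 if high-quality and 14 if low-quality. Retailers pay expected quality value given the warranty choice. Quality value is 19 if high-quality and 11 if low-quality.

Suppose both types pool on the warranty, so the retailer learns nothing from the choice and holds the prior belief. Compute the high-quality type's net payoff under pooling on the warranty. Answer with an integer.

9

Pooled price = 3/8·19 + 5/8·11 = 14.
high-quality pays cost 5 for the warranty, so net payoff = 14 − 5 = 9.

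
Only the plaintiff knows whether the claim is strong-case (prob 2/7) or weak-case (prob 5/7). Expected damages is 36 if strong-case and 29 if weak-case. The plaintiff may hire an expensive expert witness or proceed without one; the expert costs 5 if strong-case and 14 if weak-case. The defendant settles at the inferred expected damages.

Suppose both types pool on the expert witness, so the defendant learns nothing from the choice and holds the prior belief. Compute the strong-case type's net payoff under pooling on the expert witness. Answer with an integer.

26

Pooled settlement = 2/7·36 + 5/7·29 = 31.
strong-case pays cost 5 for the expert witness, so net payoff = 31 − 5 = 26.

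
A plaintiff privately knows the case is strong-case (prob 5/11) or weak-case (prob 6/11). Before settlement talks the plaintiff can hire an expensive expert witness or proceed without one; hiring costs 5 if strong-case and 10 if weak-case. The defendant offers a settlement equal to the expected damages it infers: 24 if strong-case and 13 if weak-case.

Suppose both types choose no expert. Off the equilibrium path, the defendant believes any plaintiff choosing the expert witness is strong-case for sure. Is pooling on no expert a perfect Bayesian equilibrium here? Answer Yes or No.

On path, the defendant holds the prior and pays 5/11·24 + 6/11·13 = 18. Off path (the expert witness), believing strong-case, it pays 24.
strong-case: no expert nets 18; the expert witness nets 24 − 5 = 19. strong-case would deviate.
weak-case: no expert nets 18; the expert witness nets 24 − 10 = 14. weak-case stays.
A type deviates, so pooling fails.

No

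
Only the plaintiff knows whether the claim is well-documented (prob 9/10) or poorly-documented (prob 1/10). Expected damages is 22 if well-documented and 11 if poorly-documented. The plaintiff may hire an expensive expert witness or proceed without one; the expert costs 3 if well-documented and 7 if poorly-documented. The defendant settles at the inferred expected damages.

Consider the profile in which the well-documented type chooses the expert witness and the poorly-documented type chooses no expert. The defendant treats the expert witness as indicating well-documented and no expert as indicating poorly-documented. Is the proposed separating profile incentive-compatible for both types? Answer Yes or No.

Under these beliefs, the expert witness earns settlement 22 and no expert earns settlement 11.
well-documented: the expert witness nets 22 − 3 = 19; no expert nets 11. well-documented prefers the expert witness.
poorly-documented: the expert witness nets 22 − 7 = 15; no expert nets 11. poorly-documented would deviate to the expert witness.
poorly-documented has a profitable deviation, so the profile is not an equilibrium.

No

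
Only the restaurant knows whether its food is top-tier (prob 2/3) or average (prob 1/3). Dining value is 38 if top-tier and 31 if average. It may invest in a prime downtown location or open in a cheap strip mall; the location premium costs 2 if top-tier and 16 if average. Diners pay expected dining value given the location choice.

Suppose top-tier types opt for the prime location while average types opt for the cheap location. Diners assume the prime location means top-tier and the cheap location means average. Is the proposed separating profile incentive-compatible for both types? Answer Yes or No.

Under these beliefs, the prime location earns price premium 38 and the cheap location earns price premium 31.
top-tier: the prime location nets 38 − 2 = 36; the cheap location nets 31. top-tier prefers the prime location.
average: the prime location nets 38 − 16 = 22; the cheap location nets 31. average prefers the cheap location.
Neither type deviates, so the separating profile is an equilibrium.

Yes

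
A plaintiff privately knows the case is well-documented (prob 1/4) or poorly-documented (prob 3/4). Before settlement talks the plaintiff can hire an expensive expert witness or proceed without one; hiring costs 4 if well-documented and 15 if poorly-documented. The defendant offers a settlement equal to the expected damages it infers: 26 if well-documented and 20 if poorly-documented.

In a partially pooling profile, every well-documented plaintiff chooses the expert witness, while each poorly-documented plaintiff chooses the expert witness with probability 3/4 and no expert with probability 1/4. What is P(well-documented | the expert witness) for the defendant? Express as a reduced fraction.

P(the expert witness) = (1/4)·1 + (3/4)·(3/4) = 13/16.
By Bayes' rule, P(well-documented | the expert witness) = (1/4) / (13/16) = 4/13.

4/13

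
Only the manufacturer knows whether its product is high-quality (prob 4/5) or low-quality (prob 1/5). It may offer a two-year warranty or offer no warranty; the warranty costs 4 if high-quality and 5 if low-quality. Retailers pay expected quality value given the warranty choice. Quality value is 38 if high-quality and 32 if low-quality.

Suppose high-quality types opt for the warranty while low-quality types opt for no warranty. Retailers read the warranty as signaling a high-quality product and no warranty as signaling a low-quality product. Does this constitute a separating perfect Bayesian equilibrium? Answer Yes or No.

Under these beliefs, the warranty earns price 38 and no warranty earns price 32.
high-quality: the warranty nets 38 − 4 = 34; no warranty nets 32. high-quality prefers the warranty.
low-quality: the warranty nets 38 − 5 = 33; no warranty nets 32. low-quality would deviate to the warranty.
low-quality has a profitable deviation, so the profile is not an equilibrium.

No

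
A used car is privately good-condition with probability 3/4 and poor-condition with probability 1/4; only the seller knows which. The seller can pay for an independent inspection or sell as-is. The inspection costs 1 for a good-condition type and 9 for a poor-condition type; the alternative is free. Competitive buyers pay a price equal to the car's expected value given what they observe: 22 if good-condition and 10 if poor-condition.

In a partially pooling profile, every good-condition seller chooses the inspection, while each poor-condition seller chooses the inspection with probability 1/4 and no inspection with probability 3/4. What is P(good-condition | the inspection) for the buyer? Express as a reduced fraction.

P(the inspection) = (3/4)·1 + (1/4)·(1/4) = 13/16.
By Bayes' rule, P(good-condition | the inspection) = (3/4) / (13/16) = 12/13.

12/13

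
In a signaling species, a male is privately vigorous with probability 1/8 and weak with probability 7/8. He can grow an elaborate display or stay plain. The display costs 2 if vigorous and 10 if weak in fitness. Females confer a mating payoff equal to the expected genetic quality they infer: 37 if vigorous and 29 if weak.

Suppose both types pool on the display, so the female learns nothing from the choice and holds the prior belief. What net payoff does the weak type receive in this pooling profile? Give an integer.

20

Pooled mating payoff = 1/8·37 + 7/8·29 = 30.
weak pays cost 10 for the display, so net payoff = 30 − 10 = 20.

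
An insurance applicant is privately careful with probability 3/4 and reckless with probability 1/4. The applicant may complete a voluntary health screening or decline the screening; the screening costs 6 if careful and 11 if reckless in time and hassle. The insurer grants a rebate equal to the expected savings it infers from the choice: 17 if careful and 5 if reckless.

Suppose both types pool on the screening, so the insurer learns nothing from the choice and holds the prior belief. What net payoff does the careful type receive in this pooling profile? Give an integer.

Pooled rebate = 3/4·17 + 1/4·5 = 14.
careful pays cost 6 for the screening, so net payoff = 14 − 6 = 8.

8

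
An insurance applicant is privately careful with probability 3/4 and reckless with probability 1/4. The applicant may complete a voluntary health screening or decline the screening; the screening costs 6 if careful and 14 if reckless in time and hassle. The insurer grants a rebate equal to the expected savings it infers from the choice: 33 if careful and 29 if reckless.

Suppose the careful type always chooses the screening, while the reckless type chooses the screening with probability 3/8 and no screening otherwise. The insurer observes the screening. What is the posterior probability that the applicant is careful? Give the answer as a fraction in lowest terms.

8/9

P(the screening) = (3/4)·1 + (1/4)·(3/8) = 27/32.
By Bayes' rule, P(careful | the screening) = (3/4) / (27/32) = 8/9.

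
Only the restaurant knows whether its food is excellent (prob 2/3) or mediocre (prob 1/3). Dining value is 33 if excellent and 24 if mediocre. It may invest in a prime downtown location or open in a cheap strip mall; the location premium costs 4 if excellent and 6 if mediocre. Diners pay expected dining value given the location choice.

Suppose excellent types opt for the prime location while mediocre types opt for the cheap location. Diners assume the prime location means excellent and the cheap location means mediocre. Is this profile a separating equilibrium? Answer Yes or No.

No

Under these beliefs, the prime location earns price premium 33 and the cheap location earns price premium 24.
excellent: the prime location nets 33 − 4 = 29; the cheap location nets 24. excellent prefers the prime location.
mediocre: the prime location nets 33 − 6 = 27; the cheap location nets 24. mediocre would deviate to the prime location.
mediocre has a profitable deviation, so the profile is not an equilibrium.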